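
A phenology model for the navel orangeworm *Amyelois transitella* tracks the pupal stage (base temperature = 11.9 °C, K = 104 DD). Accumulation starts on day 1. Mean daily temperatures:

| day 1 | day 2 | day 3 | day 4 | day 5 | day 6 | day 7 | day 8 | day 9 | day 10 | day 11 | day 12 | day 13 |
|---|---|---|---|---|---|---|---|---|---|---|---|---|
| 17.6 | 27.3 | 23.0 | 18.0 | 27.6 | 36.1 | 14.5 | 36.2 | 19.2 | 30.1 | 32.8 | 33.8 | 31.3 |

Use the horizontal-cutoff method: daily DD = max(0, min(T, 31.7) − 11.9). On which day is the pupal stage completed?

Daily DD above 11.9 °C (capped at 19.8): 5.7, 15.4, 11.1, 6.1, 15.7, 19.8, 2.6, 19.8, 7.3, 18.2, 19.8, 19.8, 19.4.
Cumulative: 5.7, 21.1, 32.2, 38.3, 54.0, 73.8, 76.4, 96.2, 103.5, 121.7, 141.5, 161.3, 180.7.
The total first reaches 104 DD on day 10.

day 10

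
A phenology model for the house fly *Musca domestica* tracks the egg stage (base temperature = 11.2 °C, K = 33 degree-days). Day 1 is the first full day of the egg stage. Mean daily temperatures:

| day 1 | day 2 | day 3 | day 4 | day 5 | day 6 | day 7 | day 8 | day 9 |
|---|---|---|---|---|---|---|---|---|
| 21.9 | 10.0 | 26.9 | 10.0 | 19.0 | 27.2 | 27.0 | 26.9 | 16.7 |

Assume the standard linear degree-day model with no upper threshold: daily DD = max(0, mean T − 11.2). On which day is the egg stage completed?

day 5

Daily DD above 11.2 °C: 10.7, 0.0, 15.7, 0.0, 7.8, 16.0, 15.8, 15.7, 5.5.
Cumulative: 10.7, 10.7, 26.4, 26.4, 34.2, 50.2, 66.0, 81.7, 87.2.
The total first reaches 33 DD on day 5.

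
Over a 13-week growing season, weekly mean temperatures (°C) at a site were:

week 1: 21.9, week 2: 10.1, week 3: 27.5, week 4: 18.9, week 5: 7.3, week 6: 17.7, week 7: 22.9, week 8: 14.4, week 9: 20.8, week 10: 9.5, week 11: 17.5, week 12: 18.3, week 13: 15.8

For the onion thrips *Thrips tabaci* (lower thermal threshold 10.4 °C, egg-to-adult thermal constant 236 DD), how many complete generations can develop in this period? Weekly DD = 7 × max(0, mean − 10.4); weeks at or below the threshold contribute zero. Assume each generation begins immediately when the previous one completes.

2 generations

Weekly DD (7 × max(0, T̄ − 10.4)): 80.5, 0.0, 119.7, 59.5, 0.0, 51.1, 87.5, 28.0, 72.8, 0.0, 49.7, 55.3, 37.8.
Season total = 641.9 DD.
Complete generations = ⌊641.9 / 236⌋ = 2.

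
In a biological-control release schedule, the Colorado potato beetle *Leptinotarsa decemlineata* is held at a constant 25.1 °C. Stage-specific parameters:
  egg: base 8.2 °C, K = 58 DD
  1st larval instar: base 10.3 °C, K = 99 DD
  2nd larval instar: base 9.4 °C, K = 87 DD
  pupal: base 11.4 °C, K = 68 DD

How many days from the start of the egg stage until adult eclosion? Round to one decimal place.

egg: 58 / (25.1 − 8.2) = 58 / 16.9 = 3.432 d.
1st larval instar: 99 / (25.1 − 10.3) = 99 / 14.8 = 6.689 d.
2nd larval instar: 87 / (25.1 − 9.4) = 87 / 15.7 = 5.541 d.
pupal: 68 / (25.1 − 11.4) = 68 / 13.7 = 4.964 d.
Sum = 20.626 ≈ 20.6 days.

20.6 days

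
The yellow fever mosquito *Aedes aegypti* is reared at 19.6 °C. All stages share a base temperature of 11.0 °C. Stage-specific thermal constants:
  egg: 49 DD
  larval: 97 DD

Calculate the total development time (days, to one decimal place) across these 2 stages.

17.0 days

Daily accumulation at 19.6 °C = 19.6 − 11.0 = 8.6 DD/day.
Total K = 49 + 97 = 146 DD.
Total duration = 146 / 8.6 = 16.977 ≈ 17.0 days.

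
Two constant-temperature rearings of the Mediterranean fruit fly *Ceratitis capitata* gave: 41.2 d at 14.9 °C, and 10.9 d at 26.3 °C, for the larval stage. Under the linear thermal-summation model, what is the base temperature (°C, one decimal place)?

Equal thermal constants: D₁(T₁ − T_b) = D₂(T₂ − T_b).
41.2·(14.9 − T_b) = 10.9·(26.3 − T_b)
T_b = (41.2·14.9 − 10.9·26.3) / (41.2 − 10.9) = 327.21 / 30.3 = 10.799 °C ≈ 10.8 °C.

10.8 °C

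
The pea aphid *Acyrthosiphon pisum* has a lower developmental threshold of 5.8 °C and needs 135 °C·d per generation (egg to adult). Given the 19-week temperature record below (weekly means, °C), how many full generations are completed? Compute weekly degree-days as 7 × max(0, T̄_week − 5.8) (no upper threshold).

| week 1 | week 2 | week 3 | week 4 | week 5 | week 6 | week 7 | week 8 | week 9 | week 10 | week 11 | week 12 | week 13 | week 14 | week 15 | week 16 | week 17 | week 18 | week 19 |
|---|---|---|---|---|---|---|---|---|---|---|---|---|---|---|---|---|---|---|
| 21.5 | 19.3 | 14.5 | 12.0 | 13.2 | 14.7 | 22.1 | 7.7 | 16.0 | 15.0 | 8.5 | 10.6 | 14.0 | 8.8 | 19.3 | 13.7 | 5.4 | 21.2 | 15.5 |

8 generations

Weekly DD (7 × max(0, T̄ − 5.8)): 109.9, 94.5, 60.9, 43.4, 51.8, 62.3, 114.1, 13.3, 71.4, 64.4, 18.9, 33.6, 57.4, 21.0, 94.5, 55.3, 0.0, 107.8, 67.9.
Season total = 1142.4 DD.
Complete generations = ⌊1142.4 / 135⌋ = 8.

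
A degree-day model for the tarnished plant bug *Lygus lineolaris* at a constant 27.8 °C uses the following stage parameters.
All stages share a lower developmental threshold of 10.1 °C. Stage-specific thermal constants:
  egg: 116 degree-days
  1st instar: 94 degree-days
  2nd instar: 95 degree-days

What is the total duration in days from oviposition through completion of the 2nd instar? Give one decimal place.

Daily accumulation at 27.8 °C = 27.8 − 10.1 = 17.7 DD/day.
Total K = 116 + 94 + 95 = 305 DD.
Total duration = 305 / 17.7 = 17.232 ≈ 17.2 days.

17.2 days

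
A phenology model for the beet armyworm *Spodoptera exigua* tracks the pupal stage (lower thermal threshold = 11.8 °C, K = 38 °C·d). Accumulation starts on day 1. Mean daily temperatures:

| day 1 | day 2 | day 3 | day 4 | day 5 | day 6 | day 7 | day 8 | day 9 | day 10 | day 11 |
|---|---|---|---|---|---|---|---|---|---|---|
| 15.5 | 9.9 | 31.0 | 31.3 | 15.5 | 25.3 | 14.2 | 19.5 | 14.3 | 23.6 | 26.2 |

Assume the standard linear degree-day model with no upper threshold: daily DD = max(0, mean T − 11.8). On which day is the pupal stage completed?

Daily DD above 11.8 °C: 3.7, 0.0, 19.2, 19.5, 3.7, 13.5, 2.4, 7.7, 2.5, 11.8, 14.4.
Cumulative: 3.7, 3.7, 22.9, 42.4, 46.1, 59.6, 62.0, 69.7, 72.2, 84.0, 98.4.
The total first reaches 38 DD on day 4.

day 4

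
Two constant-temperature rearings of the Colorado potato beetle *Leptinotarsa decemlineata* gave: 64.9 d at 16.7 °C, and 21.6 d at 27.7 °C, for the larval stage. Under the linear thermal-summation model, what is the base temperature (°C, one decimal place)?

Equal thermal constants: D₁(T₁ − T_b) = D₂(T₂ − T_b).
64.9·(16.7 − T_b) = 21.6·(27.7 − T_b)
T_b = (64.9·16.7 − 21.6·27.7) / (64.9 − 21.6) = 485.51 / 43.3 = 11.213 °C ≈ 11.2 °C.

11.2 °C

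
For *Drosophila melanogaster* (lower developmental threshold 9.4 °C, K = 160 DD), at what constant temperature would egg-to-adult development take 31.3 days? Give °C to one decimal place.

Required daily accumulation = 160 / 31.3 = 5.112 DD/day.
T = T_base + 5.112 = 9.4 + 5.112 = 14.512 ≈ 14.5 °C.

14.5 °C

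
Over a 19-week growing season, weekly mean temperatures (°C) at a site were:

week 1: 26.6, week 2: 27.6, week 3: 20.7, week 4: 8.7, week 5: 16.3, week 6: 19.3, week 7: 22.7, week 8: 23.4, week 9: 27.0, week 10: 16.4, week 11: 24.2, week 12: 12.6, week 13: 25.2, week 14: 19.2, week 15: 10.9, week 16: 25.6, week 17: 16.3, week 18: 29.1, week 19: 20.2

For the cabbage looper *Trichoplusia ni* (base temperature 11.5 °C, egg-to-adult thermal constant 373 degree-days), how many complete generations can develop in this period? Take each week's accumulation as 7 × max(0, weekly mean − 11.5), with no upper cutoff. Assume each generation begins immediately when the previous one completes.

Weekly DD (7 × max(0, T̄ − 11.5)): 105.7, 112.7, 64.4, 0.0, 33.6, 54.6, 78.4, 83.3, 108.5, 34.3, 88.9, 7.7, 95.9, 53.9, 0.0, 98.7, 33.6, 123.2, 60.9.
Season total = 1238.3 DD.
Complete generations = ⌊1238.3 / 373⌋ = 3.

3 generations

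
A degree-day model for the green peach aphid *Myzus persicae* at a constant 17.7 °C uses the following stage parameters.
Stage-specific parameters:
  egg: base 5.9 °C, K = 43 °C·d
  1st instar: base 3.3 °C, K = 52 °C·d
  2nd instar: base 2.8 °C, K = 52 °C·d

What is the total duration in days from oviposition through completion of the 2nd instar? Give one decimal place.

10.7 days

egg: 43 / (17.7 − 5.9) = 43 / 11.8 = 3.644 d.
1st instar: 52 / (17.7 − 3.3) = 52 / 14.4 = 3.611 d.
2nd instar: 52 / (17.7 − 2.8) = 52 / 14.9 = 3.490 d.
Sum = 10.745 ≈ 10.7 days.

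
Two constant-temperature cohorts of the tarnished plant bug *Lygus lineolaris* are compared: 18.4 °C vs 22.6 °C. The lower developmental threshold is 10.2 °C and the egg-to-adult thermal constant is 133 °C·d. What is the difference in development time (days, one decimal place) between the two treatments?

At 18.4 °C: 133 / (18.4 − 10.2) = 133 / 8.2 = 16.220 d.
At 22.6 °C: 133 / (22.6 − 10.2) = 133 / 12.4 = 10.726 d.
Difference = |16.220 − 10.726| = 5.494 ≈ 5.5 days.

5.5 days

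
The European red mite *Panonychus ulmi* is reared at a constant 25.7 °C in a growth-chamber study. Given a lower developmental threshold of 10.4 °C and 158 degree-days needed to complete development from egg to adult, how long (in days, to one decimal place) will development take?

Daily accumulation = 25.7 − 10.4 = 15.3 DD/day.
Duration = 158 / 15.3 = 10.327 ≈ 10.3 days.

10.3 days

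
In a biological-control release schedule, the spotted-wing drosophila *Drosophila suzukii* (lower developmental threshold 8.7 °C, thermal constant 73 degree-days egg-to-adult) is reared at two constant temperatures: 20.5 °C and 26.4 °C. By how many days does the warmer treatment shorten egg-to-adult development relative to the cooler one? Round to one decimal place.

2.1 days

At 20.5 °C: 73 / (20.5 − 8.7) = 73 / 11.8 = 6.186 d.
At 26.4 °C: 73 / (26.4 − 8.7) = 73 / 17.7 = 4.124 d.
Difference = |6.186 − 4.124| = 2.062 ≈ 2.1 days.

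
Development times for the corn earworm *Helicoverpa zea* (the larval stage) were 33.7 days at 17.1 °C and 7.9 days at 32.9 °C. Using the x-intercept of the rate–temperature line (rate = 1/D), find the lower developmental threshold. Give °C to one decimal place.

Linear rate model ⇒ the product D·(T − T_b) is constant across temperatures.
33.7·(17.1 − T_b) = 7.9·(32.9 − T_b)
T_b = (33.7·17.1 − 7.9·32.9) / (33.7 − 7.9) = 316.36 / 25.8 = 12.262 °C ≈ 12.3 °C.

12.3 °C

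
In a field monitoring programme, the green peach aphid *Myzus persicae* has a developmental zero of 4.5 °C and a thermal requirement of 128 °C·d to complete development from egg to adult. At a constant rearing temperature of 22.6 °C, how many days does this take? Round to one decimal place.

7.1 days

Daily accumulation = 22.6 − 4.5 = 18.1 DD/day.
Duration = 128 / 18.1 = 7.072 ≈ 7.1 days.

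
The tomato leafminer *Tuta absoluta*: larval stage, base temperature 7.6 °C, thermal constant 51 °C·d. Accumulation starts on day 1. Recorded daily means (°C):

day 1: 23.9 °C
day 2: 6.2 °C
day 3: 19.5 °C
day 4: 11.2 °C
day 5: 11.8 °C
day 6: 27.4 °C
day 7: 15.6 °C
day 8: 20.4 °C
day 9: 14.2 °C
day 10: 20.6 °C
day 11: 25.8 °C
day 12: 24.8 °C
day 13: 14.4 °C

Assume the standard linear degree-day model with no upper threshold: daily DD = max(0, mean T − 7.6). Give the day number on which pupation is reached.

Daily DD above 7.6 °C: 16.3, 0.0, 11.9, 3.6, 4.2, 19.8, 8.0, 12.8, 6.6, 13.0, 18.2, 17.2, 6.8.
Cumulative: 16.3, 16.3, 28.2, 31.8, 36.0, 55.8, 63.8, 76.6, 83.2, 96.2, 114.4, 131.6, 138.4.
The total first reaches 51 DD on day 6.

day 6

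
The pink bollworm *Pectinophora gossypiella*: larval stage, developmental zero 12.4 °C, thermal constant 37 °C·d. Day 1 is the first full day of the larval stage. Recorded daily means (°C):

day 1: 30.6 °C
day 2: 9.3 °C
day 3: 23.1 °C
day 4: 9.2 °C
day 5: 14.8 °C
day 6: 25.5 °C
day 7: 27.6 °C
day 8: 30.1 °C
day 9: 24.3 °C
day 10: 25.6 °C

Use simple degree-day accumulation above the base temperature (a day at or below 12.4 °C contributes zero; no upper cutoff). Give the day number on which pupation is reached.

Daily DD above 12.4 °C: 18.2, 0.0, 10.7, 0.0, 2.4, 13.1, 15.2, 17.7, 11.9, 13.2.
Cumulative: 18.2, 18.2, 28.9, 28.9, 31.3, 44.4, 59.6, 77.3, 89.2, 102.4.
The total first reaches 37 DD on day 6.

day 6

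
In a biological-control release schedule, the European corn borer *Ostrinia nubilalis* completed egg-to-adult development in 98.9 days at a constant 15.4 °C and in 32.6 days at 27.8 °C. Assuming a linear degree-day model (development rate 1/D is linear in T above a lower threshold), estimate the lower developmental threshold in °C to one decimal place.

9.3 °C

Equal thermal constants: D₁(T₁ − T_b) = D₂(T₂ − T_b).
98.9·(15.4 − T_b) = 32.6·(27.8 − T_b)
T_b = (98.9·15.4 − 32.6·27.8) / (98.9 − 32.6) = 616.78 / 66.3 = 9.303 °C ≈ 9.3 °C.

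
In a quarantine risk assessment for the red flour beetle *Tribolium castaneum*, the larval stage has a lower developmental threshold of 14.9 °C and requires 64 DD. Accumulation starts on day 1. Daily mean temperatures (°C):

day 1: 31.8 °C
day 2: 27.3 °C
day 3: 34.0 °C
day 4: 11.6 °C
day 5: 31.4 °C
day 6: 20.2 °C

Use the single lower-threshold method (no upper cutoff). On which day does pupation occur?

day 5

Daily DD above 14.9 °C: 16.9, 12.4, 19.1, 0.0, 16.5, 5.3.
Cumulative: 16.9, 29.3, 48.4, 48.4, 64.9, 70.2.
The total first reaches 64 DD on day 5.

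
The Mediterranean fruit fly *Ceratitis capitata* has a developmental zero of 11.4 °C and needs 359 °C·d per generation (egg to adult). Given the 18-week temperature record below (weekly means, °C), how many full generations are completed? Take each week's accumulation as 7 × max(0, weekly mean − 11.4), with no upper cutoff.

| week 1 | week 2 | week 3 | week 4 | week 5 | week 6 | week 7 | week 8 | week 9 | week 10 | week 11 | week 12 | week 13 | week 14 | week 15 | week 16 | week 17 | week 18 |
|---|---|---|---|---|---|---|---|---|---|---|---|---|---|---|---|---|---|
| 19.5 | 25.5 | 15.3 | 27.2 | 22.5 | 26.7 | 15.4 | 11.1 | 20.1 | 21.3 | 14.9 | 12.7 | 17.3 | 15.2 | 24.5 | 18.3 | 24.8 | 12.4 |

2 generations

Weekly DD (7 × max(0, T̄ − 11.4)): 56.7, 98.7, 27.3, 110.6, 77.7, 107.1, 28.0, 0.0, 60.9, 69.3, 24.5, 9.1, 41.3, 26.6, 91.7, 48.3, 93.8, 7.0.
Season total = 978.6 DD.
Complete generations = ⌊978.6 / 359⌋ = 2.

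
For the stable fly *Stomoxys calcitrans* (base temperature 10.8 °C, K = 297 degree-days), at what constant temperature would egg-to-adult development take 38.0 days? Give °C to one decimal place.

18.6 °C

Required daily accumulation = 297 / 38.0 = 7.816 DD/day.
T = T_base + 7.816 = 10.8 + 7.816 = 18.616 ≈ 18.6 °C.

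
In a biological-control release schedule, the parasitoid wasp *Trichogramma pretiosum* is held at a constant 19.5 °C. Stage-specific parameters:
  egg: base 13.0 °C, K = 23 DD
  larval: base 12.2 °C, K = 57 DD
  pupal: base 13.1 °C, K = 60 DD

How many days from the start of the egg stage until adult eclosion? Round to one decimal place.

egg: 23 / (19.5 − 13.0) = 23 / 6.5 = 3.538 d.
larval: 57 / (19.5 − 12.2) = 57 / 7.3 = 7.808 d.
pupal: 60 / (19.5 − 13.1) = 60 / 6.4 = 9.375 d.
Sum = 20.722 ≈ 20.7 days.

20.7 days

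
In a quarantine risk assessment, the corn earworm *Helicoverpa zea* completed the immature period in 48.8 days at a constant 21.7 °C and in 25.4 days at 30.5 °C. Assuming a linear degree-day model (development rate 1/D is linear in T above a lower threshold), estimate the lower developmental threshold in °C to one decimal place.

12.1 °C

Linear rate model ⇒ the product D·(T − T_b) is constant across temperatures.
48.8·(21.7 − T_b) = 25.4·(30.5 − T_b)
T_b = (48.8·21.7 − 25.4·30.5) / (48.8 − 25.4) = 284.26 / 23.4 = 12.148 °C ≈ 12.1 °C.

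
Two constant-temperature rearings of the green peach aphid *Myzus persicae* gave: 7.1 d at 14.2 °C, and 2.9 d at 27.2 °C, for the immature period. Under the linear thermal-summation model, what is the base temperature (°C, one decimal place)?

5.2 °C

Equal thermal constants: D₁(T₁ − T_b) = D₂(T₂ − T_b).
7.1·(14.2 − T_b) = 2.9·(27.2 − T_b)
T_b = (7.1·14.2 − 2.9·27.2) / (7.1 − 2.9) = 21.94 / 4.2 = 5.224 °C ≈ 5.2 °C.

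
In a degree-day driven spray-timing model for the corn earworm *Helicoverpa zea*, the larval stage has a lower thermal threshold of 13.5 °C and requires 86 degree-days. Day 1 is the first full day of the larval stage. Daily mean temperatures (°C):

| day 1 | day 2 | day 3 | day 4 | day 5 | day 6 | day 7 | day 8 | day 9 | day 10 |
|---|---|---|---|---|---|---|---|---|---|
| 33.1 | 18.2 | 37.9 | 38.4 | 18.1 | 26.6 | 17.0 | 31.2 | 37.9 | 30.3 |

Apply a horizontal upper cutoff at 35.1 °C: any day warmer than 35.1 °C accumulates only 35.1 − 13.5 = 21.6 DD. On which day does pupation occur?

day 7

Daily DD above 13.5 °C (capped at 21.6): 19.6, 4.7, 21.6, 21.6, 4.6, 13.1, 3.5, 17.7, 21.6, 16.8.
Cumulative: 19.6, 24.3, 45.9, 67.5, 72.1, 85.2, 88.7, 106.4, 128.0, 144.8.
The total first reaches 86 DD on day 7.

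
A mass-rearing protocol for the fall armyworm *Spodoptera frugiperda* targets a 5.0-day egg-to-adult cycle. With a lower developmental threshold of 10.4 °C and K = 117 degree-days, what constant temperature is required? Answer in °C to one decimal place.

33.8 °C

Required daily accumulation = 117 / 5.0 = 23.400 DD/day.
T = T_base + 23.400 = 10.4 + 23.400 = 33.800 ≈ 33.8 °C.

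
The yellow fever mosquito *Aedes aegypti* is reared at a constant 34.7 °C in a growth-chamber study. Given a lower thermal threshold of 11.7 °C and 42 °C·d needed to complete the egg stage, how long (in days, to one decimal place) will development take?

Daily accumulation = 34.7 − 11.7 = 23.0 DD/day.
Duration = 42 / 23.0 = 1.826 ≈ 1.8 days.

1.8 days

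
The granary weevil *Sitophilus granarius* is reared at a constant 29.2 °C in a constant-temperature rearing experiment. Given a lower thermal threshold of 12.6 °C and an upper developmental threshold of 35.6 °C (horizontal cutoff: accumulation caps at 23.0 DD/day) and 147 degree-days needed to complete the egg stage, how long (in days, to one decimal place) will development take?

8.9 days

Daily accumulation = 29.2 − 12.6 = 16.6 DD/day.
Duration = 147 / 16.6 = 8.855 ≈ 8.9 days.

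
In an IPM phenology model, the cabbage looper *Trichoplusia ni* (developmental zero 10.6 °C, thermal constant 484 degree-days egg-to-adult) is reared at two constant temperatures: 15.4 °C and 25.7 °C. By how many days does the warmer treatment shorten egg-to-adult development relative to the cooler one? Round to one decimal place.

At 15.4 °C: 484 / (15.4 − 10.6) = 484 / 4.8 = 100.833 d.
At 25.7 °C: 484 / (25.7 − 10.6) = 484 / 15.1 = 32.053 d.
Difference = |100.833 − 32.053| = 68.780 ≈ 68.8 days.

68.8 days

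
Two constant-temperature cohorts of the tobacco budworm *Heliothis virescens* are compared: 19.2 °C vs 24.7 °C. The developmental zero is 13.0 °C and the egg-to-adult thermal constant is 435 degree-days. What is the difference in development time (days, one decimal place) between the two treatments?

At 19.2 °C: 435 / (19.2 − 13.0) = 435 / 6.2 = 70.161 d.
At 24.7 °C: 435 / (24.7 − 13.0) = 435 / 11.7 = 37.179 d.
Difference = |70.161 − 37.179| = 32.982 ≈ 33.0 days.

33.0 days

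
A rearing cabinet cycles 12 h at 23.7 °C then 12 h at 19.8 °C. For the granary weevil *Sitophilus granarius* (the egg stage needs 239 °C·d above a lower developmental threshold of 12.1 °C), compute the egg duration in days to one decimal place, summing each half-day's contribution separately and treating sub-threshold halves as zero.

24.8 days

Day half: max(0, 23.7 − 12.1) × 0.5 = 11.6 × 0.5 = 5.80 DD.
Night half: max(0, 19.8 − 12.1) × 0.5 = 7.7 × 0.5 = 3.85 DD.
Per 24 h: 9.65 DD/day.
Duration = 239 / 9.65 = 24.767 ≈ 24.8 days.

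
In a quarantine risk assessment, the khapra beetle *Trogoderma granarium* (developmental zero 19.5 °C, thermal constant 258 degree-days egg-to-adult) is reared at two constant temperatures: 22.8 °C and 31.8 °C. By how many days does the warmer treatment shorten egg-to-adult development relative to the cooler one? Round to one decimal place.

At 22.8 °C: 258 / (22.8 − 19.5) = 258 / 3.3 = 78.182 d.
At 31.8 °C: 258 / (31.8 − 19.5) = 258 / 12.3 = 20.976 d.
Difference = |78.182 − 20.976| = 57.206 ≈ 57.2 days.

57.2 days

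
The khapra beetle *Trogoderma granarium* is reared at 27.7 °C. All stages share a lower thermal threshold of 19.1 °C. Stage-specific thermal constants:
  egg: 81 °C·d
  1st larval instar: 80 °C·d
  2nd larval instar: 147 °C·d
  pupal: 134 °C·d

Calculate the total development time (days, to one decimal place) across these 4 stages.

51.4 days

Daily accumulation at 27.7 °C = 27.7 − 19.1 = 8.6 DD/day.
Total K = 81 + 80 + 147 + 134 = 442 DD.
Total duration = 442 / 8.6 = 51.395 ≈ 51.4 days.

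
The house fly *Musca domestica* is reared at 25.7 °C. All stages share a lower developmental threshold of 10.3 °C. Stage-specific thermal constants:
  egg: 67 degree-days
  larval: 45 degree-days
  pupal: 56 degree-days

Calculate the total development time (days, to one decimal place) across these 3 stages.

Daily accumulation at 25.7 °C = 25.7 − 10.3 = 15.4 DD/day.
Total K = 67 + 45 + 56 = 168 DD.
Total duration = 168 / 15.4 = 10.909 ≈ 10.9 days.

10.9 days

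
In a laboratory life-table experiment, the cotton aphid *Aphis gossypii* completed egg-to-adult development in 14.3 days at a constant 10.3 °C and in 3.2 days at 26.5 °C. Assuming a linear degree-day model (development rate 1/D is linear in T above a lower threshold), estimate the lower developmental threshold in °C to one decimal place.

5.6 °C

Linear rate model ⇒ the product D·(T − T_b) is constant across temperatures.
14.3·(10.3 − T_b) = 3.2·(26.5 − T_b)
T_b = (14.3·10.3 − 3.2·26.5) / (14.3 − 3.2) = 62.49 / 11.1 = 5.630 °C ≈ 5.6 °C.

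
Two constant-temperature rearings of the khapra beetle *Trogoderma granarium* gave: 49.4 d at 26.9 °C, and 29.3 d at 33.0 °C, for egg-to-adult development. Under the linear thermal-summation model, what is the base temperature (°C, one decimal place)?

Equal thermal constants: D₁(T₁ − T_b) = D₂(T₂ − T_b).
49.4·(26.9 − T_b) = 29.3·(33.0 − T_b)
T_b = (49.4·26.9 − 29.3·33.0) / (49.4 − 29.3) = 361.96 / 20.1 = 18.008 °C ≈ 18.0 °C.

18.0 °C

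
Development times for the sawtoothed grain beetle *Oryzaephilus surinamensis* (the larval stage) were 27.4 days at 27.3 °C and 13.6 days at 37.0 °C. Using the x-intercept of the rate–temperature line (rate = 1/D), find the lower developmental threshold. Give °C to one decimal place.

17.7 °C

Under the model K = D·(T − T_b), so D₁·(T₁ − T_b) = D₂·(T₂ − T_b).
27.4·(27.3 − T_b) = 13.6·(37.0 − T_b)
T_b = (27.4·27.3 − 13.6·37.0) / (27.4 − 13.6) = 244.82 / 13.8 = 17.741 °C ≈ 17.7 °C.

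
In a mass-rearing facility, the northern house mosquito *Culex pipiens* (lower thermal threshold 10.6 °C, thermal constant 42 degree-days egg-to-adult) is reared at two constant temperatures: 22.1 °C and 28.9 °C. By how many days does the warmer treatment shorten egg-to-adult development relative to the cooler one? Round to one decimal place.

1.4 days

At 22.1 °C: 42 / (22.1 − 10.6) = 42 / 11.5 = 3.652 d.
At 28.9 °C: 42 / (28.9 − 10.6) = 42 / 18.3 = 2.295 d.
Difference = |3.652 − 2.295| = 1.357 ≈ 1.4 days.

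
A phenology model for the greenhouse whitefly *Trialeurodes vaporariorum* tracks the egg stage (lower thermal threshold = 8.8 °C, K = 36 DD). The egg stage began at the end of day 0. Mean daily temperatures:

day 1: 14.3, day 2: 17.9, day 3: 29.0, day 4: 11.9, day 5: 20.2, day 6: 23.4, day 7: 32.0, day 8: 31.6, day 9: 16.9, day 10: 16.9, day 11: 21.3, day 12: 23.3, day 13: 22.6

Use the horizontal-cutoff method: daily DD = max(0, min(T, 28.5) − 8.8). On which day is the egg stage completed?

day 4

Daily DD above 8.8 °C (capped at 19.7): 5.5, 9.1, 19.7, 3.1, 11.4, 14.6, 19.7, 19.7, 8.1, 8.1, 12.5, 14.5, 13.8.
Cumulative: 5.5, 14.6, 34.3, 37.4, 48.8, 63.4, 83.1, 102.8, 110.9, 119.0, 131.5, 146.0, 159.8.
The total first reaches 36 DD on day 4.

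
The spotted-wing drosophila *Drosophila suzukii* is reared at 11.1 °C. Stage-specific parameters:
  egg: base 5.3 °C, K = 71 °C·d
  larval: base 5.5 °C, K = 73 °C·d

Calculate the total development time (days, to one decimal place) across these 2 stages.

egg: 71 / (11.1 − 5.3) = 71 / 5.8 = 12.241 d.
larval: 73 / (11.1 − 5.5) = 73 / 5.6 = 13.036 d.
Sum = 25.277 ≈ 25.3 days.

25.3 days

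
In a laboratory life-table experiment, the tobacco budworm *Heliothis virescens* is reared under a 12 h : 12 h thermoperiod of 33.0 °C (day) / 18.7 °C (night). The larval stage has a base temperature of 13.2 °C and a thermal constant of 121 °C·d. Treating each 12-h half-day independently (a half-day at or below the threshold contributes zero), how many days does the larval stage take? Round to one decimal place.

9.6 days

Day half: max(0, 33.0 − 13.2) × 0.5 = 19.8 × 0.5 = 9.90 DD.
Night half: max(0, 18.7 − 13.2) × 0.5 = 5.5 × 0.5 = 2.75 DD.
Per 24 h: 12.65 DD/day.
Duration = 121 / 12.65 = 9.565 ≈ 9.6 days.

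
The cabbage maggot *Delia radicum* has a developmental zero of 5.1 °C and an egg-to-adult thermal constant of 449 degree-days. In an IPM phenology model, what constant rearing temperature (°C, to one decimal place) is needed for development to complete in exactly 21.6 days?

Required daily accumulation = 449 / 21.6 = 20.787 DD/day.
T = T_base + 20.787 = 5.1 + 20.787 = 25.887 ≈ 25.9 °C.

25.9 °C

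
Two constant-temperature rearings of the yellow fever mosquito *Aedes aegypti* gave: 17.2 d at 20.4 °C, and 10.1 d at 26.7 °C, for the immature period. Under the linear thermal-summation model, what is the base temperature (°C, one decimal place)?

11.4 °C

Under the model K = D·(T − T_b), so D₁·(T₁ − T_b) = D₂·(T₂ − T_b).
17.2·(20.4 − T_b) = 10.1·(26.7 − T_b)
T_b = (17.2·20.4 − 10.1·26.7) / (17.2 − 10.1) = 81.21 / 7.1 = 11.438 °C ≈ 11.4 °C.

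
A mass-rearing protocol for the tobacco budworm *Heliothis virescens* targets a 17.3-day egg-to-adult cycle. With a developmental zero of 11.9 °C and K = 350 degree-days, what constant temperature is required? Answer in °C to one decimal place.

Required daily accumulation = 350 / 17.3 = 20.231 DD/day.
T = T_base + 20.231 = 11.9 + 20.231 = 32.131 ≈ 32.1 °C.

32.1 °C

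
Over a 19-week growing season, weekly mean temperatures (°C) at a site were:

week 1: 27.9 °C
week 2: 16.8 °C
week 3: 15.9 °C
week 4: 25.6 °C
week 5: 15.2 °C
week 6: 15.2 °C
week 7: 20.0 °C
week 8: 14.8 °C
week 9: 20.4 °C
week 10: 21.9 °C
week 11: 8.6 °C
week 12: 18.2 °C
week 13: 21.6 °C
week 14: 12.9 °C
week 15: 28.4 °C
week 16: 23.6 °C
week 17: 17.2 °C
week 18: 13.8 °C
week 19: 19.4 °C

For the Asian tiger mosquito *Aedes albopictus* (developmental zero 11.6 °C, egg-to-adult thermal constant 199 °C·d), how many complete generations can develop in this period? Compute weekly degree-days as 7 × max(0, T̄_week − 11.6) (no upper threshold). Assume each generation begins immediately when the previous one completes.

Weekly DD (7 × max(0, T̄ − 11.6)): 114.1, 36.4, 30.1, 98.0, 25.2, 25.2, 58.8, 22.4, 61.6, 72.1, 0.0, 46.2, 70.0, 9.1, 117.6, 84.0, 39.2, 15.4, 54.6.
Season total = 980.0 DD.
Complete generations = ⌊980.0 / 199⌋ = 4.

4 generations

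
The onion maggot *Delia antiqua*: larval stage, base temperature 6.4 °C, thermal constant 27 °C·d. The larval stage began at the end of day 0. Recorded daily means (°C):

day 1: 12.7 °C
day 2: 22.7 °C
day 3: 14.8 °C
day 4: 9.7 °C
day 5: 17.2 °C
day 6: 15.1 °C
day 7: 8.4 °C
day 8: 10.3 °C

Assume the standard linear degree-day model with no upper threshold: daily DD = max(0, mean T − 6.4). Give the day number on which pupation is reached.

day 3

Daily DD above 6.4 °C: 6.3, 16.3, 8.4, 3.3, 10.8, 8.7, 2.0, 3.9.
Cumulative: 6.3, 22.6, 31.0, 34.3, 45.1, 53.8, 55.8, 59.7.
The total first reaches 27 DD on day 3.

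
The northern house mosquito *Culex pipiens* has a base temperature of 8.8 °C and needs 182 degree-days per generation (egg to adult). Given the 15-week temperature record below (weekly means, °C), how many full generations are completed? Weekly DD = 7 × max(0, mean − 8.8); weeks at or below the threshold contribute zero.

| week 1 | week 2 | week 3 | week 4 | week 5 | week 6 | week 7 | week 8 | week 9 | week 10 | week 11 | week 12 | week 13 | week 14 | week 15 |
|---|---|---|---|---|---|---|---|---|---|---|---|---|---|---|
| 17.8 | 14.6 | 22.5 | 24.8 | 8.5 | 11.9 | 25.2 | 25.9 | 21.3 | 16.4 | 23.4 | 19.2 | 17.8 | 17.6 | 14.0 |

5 generations

Weekly DD (7 × max(0, T̄ − 8.8)): 63.0, 40.6, 95.9, 112.0, 0.0, 21.7, 114.8, 119.7, 87.5, 53.2, 102.2, 72.8, 63.0, 61.6, 36.4.
Season total = 1044.4 DD.
Complete generations = ⌊1044.4 / 182⌋ = 5.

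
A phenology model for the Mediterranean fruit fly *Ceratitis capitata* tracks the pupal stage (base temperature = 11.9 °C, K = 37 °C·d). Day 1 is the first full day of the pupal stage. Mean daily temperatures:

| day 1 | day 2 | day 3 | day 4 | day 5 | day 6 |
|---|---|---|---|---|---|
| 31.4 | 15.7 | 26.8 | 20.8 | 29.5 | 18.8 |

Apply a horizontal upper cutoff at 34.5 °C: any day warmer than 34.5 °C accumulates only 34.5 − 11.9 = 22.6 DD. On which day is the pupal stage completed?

day 3

Daily DD above 11.9 °C (capped at 22.6): 19.5, 3.8, 14.9, 8.9, 17.6, 6.9.
Cumulative: 19.5, 23.3, 38.2, 47.1, 64.7, 71.6.
The total first reaches 37 DD on day 3.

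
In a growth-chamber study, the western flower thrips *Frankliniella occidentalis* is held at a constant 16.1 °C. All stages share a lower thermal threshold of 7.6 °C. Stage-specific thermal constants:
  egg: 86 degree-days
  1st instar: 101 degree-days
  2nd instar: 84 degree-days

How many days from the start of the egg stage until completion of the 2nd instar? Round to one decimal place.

Daily accumulation at 16.1 °C = 16.1 − 7.6 = 8.5 DD/day.
Total K = 86 + 101 + 84 = 271 DD.
Total duration = 271 / 8.5 = 31.882 ≈ 31.9 days.

31.9 days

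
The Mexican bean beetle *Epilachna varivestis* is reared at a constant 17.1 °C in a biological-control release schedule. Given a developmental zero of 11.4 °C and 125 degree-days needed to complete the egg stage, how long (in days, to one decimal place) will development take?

Daily accumulation = 17.1 − 11.4 = 5.7 DD/day.
Duration = 125 / 5.7 = 21.930 ≈ 21.9 days.

21.9 days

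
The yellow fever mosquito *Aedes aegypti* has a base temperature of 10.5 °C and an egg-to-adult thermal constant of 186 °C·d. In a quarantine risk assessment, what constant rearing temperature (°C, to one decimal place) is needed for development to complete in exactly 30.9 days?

16.5 °C

Required daily accumulation = 186 / 30.9 = 6.019 DD/day.
T = T_base + 6.019 = 10.5 + 6.019 = 16.519 ≈ 16.5 °C.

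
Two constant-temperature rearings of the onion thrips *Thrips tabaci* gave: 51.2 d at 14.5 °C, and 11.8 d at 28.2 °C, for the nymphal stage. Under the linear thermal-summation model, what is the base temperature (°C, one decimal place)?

10.4 °C

Linear rate model ⇒ the product D·(T − T_b) is constant across temperatures.
51.2·(14.5 − T_b) = 11.8·(28.2 − T_b)
T_b = (51.2·14.5 − 11.8·28.2) / (51.2 − 11.8) = 409.64 / 39.4 = 10.397 °C ≈ 10.4 °C.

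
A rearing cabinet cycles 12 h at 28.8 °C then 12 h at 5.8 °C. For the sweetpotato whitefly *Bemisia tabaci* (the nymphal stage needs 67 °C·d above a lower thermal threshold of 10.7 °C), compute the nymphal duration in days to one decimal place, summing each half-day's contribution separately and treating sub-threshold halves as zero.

Day half: max(0, 28.8 − 10.7) × 0.5 = 18.1 × 0.5 = 9.05 DD.
Night half: max(0, 5.8 − 10.7) × 0.5 = 0.0 × 0.5 = 0.00 DD.
Per 24 h: 9.05 DD/day.
Duration = 67 / 9.05 = 7.403 ≈ 7.4 days.

7.4 days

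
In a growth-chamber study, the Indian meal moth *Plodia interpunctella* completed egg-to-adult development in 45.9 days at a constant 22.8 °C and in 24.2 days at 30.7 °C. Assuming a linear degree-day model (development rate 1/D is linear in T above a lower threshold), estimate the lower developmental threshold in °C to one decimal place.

Linear rate model ⇒ the product D·(T − T_b) is constant across temperatures.
45.9·(22.8 − T_b) = 24.2·(30.7 − T_b)
T_b = (45.9·22.8 − 24.2·30.7) / (45.9 − 24.2) = 303.58 / 21.7 = 13.990 °C ≈ 14.0 °C.

14.0 °C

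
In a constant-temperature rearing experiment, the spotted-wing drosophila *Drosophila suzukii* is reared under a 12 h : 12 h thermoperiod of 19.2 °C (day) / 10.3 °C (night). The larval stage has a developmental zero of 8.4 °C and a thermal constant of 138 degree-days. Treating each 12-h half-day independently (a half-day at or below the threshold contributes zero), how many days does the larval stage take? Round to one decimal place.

21.7 days

Day half: max(0, 19.2 − 8.4) × 0.5 = 10.8 × 0.5 = 5.40 DD.
Night half: max(0, 10.3 − 8.4) × 0.5 = 1.9 × 0.5 = 0.95 DD.
Per 24 h: 6.35 DD/day.
Duration = 138 / 6.35 = 21.732 ≈ 21.7 days.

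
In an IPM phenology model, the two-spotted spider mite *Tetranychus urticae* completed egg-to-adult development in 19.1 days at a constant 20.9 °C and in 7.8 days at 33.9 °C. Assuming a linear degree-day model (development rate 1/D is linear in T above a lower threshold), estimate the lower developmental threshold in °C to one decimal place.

Equal thermal constants: D₁(T₁ − T_b) = D₂(T₂ − T_b).
19.1·(20.9 − T_b) = 7.8·(33.9 − T_b)
T_b = (19.1·20.9 − 7.8·33.9) / (19.1 − 7.8) = 134.77 / 11.3 = 11.927 °C ≈ 11.9 °C.

11.9 °C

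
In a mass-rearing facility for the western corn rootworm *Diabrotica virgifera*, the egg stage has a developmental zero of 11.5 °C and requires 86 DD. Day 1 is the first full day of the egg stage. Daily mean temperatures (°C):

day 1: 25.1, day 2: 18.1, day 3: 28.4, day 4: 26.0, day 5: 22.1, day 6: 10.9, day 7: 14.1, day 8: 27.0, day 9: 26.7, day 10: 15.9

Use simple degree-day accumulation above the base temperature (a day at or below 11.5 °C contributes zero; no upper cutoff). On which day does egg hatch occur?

day 9

Daily DD above 11.5 °C: 13.6, 6.6, 16.9, 14.5, 10.6, 0.0, 2.6, 15.5, 15.2, 4.4.
Cumulative: 13.6, 20.2, 37.1, 51.6, 62.2, 62.2, 64.8, 80.3, 95.5, 99.9.
The total first reaches 86 DD on day 9.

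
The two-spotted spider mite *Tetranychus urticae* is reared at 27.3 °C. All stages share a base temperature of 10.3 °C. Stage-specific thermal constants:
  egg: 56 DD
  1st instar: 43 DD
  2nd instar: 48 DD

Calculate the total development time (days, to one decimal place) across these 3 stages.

Daily accumulation at 27.3 °C = 27.3 − 10.3 = 17.0 DD/day.
Total K = 56 + 43 + 48 = 147 DD.
Total duration = 147 / 17.0 = 8.647 ≈ 8.6 days.

8.6 days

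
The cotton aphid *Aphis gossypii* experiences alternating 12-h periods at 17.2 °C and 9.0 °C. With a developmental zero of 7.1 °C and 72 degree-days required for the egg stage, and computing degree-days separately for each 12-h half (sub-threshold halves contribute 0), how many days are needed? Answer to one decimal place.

Day half: max(0, 17.2 − 7.1) × 0.5 = 10.1 × 0.5 = 5.05 DD.
Night half: max(0, 9.0 − 7.1) × 0.5 = 1.9 × 0.5 = 0.95 DD.
Per 24 h: 6.00 DD/day.
Duration = 72 / 6.00 = 12.000 ≈ 12.0 days.

12.0 days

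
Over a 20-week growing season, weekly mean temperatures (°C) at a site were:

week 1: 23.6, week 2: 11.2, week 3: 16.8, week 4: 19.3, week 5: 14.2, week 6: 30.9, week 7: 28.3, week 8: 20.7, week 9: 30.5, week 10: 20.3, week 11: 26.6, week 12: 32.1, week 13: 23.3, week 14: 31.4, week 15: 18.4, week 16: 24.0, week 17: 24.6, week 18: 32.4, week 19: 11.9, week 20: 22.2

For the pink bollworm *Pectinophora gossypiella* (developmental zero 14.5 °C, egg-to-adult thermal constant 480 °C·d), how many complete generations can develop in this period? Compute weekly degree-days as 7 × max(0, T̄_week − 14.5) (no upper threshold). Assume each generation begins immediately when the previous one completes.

2 generations

Weekly DD (7 × max(0, T̄ − 14.5)): 63.7, 0.0, 16.1, 33.6, 0.0, 114.8, 96.6, 43.4, 112.0, 40.6, 84.7, 123.2, 61.6, 118.3, 27.3, 66.5, 70.7, 125.3, 0.0, 53.9.
Season total = 1252.3 DD.
Complete generations = ⌊1252.3 / 480⌋ = 2.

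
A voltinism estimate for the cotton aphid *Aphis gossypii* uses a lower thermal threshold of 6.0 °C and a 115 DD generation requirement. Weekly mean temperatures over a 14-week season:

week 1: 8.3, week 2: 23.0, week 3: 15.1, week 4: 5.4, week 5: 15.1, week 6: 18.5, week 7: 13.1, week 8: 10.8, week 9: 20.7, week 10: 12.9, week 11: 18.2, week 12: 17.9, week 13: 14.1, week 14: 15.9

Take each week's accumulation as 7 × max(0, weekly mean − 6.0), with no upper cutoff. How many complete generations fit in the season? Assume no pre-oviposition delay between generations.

7 generations

Weekly DD (7 × max(0, T̄ − 6.0)): 16.1, 119.0, 63.7, 0.0, 63.7, 87.5, 49.7, 33.6, 102.9, 48.3, 85.4, 83.3, 56.7, 69.3.
Season total = 879.2 DD.
Complete generations = ⌊879.2 / 115⌋ = 7.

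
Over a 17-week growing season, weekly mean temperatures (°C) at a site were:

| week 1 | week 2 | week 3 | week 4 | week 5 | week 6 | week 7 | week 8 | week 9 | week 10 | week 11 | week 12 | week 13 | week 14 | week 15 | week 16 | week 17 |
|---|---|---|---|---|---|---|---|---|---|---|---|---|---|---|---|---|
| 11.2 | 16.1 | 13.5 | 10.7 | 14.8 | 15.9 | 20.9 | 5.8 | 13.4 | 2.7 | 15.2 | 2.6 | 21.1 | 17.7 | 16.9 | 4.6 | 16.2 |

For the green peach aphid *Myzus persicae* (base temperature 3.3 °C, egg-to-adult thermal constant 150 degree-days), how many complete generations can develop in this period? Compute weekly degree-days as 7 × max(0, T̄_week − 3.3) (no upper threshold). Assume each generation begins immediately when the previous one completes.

Weekly DD (7 × max(0, T̄ − 3.3)): 55.3, 89.6, 71.4, 51.8, 80.5, 88.2, 123.2, 17.5, 70.7, 0.0, 83.3, 0.0, 124.6, 100.8, 95.2, 9.1, 90.3.
Season total = 1151.5 DD.
Complete generations = ⌊1151.5 / 150⌋ = 7.

7 generations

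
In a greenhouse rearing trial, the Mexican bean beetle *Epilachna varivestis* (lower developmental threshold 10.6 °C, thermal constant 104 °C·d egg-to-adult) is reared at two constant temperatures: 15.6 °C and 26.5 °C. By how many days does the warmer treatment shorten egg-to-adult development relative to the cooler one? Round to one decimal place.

14.3 days

At 15.6 °C: 104 / (15.6 − 10.6) = 104 / 5.0 = 20.800 d.
At 26.5 °C: 104 / (26.5 − 10.6) = 104 / 15.9 = 6.541 d.
Difference = |20.800 − 6.541| = 14.259 ≈ 14.3 days.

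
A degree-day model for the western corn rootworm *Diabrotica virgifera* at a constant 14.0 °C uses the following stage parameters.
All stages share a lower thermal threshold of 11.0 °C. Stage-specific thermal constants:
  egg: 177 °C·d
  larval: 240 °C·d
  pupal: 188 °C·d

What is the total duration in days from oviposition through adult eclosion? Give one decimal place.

201.7 days

Daily accumulation at 14.0 °C = 14.0 − 11.0 = 3.0 DD/day.
Total K = 177 + 240 + 188 = 605 DD.
Total duration = 605 / 3.0 = 201.667 ≈ 201.7 days.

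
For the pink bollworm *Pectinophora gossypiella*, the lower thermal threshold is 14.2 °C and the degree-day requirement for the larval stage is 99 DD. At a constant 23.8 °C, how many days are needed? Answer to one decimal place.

10.3 days

Daily accumulation = 23.8 − 14.2 = 9.6 DD/day.
Duration = 99 / 9.6 = 10.312 ≈ 10.3 days.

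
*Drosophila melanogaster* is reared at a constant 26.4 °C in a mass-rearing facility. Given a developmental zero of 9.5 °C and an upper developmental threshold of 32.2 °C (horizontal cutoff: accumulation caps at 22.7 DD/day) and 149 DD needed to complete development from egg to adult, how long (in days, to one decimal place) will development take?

8.8 days

Daily accumulation = 26.4 − 9.5 = 16.9 DD/day.
Duration = 149 / 16.9 = 8.817 ≈ 8.8 days.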